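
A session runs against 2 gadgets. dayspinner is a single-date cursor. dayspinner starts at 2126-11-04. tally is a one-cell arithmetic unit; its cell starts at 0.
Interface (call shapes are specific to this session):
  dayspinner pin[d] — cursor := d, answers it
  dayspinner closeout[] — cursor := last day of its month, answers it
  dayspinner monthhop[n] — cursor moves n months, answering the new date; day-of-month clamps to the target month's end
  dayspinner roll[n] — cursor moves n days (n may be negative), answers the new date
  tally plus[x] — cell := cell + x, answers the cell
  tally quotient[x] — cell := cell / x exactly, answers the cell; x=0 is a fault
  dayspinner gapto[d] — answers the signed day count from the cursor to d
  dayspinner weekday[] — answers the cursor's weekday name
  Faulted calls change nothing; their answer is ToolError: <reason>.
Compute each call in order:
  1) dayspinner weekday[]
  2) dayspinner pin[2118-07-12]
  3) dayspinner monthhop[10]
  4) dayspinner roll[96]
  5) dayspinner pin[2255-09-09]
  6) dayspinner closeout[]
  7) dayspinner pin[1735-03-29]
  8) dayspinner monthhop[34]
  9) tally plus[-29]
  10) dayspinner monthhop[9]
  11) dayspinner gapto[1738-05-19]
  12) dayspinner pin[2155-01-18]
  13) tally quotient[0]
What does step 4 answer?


;; 1. dayspinner weekday() => Monday
;; 2. dayspinner pin(d→2118-07-12) => 2118-07-12
;; 3. dayspinner monthhop(n→10) => 2119-05-12
;; 4. dayspinner roll(n→96) => 2119-08-16
;; 5. dayspinner pin(d→2255-09-09) => 2255-09-09
;; 6. dayspinner closeout() => 2255-09-30
;; 7. dayspinner pin(d→1735-03-29) => 1735-03-29
;; 8. dayspinner monthhop(n→34) => 1738-01-29
;; 9. tally plus(x→-29) => -29
;; 10. dayspinner monthhop(n→9) => 1738-10-29
;; 11. dayspinner gapto(d→1738-05-19) => -163
;; 12. dayspinner pin(d→2155-01-18) => 2155-01-18
;; 13. tally quotient(x→0) => ToolError: division by zero

Answer: 2119-08-16


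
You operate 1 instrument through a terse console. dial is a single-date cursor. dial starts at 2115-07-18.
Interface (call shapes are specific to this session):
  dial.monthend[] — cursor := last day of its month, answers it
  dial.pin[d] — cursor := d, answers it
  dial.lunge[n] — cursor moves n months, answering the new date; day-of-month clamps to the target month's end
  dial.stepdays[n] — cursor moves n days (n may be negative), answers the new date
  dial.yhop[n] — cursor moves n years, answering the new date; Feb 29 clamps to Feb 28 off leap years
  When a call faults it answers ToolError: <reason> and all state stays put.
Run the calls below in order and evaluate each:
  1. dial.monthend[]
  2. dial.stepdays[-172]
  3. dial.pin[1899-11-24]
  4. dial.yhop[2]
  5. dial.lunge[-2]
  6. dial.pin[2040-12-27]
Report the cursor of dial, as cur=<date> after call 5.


Step: dial.monthend[]
Result: 2115-07-31
Step: dial.stepdays[n=-172]
Result: 2115-02-09
Step: dial.pin[d=1899-11-24]
Result: 1899-11-24
Step: dial.yhop[n=2]
Result: 1901-11-24
Step: dial.lunge[n=-2]
Result: 1901-09-24
Step: dial.pin[d=2040-12-27]
Result: 2040-12-27

Answer: cur=1901-09-24


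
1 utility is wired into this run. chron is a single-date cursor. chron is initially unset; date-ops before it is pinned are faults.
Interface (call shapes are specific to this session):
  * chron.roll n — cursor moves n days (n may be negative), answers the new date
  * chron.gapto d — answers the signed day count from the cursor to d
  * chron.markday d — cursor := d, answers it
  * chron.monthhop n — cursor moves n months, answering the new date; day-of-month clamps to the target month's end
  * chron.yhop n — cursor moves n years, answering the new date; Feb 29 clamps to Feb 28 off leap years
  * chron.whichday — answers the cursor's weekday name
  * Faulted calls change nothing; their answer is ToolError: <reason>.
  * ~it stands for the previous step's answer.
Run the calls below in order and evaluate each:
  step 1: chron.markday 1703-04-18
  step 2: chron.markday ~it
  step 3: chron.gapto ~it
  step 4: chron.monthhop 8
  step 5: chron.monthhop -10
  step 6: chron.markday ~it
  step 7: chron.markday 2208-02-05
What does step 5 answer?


Answer: 1703-02-18

Derivation:
Invoking markday on d→1703-04-18, and get 1703-04-18.
Now I run markday on d→~it, which returns 1703-04-18.
Next I call gapto on d→~it, which returns 0.
Now I run monthhop on n→8, → 1703-12-18.
Next I call monthhop on n→-10, which returns 1703-02-18.
I call markday on d→~it, and see 1703-02-18.
Using markday on d→2208-02-05, — result: 2208-02-05.


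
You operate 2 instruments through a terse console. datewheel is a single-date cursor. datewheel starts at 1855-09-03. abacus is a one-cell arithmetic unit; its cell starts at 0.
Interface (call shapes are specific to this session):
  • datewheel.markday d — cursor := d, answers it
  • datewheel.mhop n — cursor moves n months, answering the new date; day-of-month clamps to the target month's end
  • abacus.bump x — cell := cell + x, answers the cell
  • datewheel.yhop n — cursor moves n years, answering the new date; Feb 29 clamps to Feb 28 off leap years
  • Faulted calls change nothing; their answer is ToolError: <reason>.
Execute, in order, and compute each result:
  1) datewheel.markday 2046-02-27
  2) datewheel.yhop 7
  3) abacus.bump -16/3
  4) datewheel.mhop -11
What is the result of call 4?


Answer: 2052-03-27

Derivation:
// 1. datewheel.markday(d→2046-02-27) -> 2046-02-27
// 2. datewheel.yhop(n→7) -> 2053-02-27
// 3. abacus.bump(x→-16/3) -> -16/3
// 4. datewheel.mhop(n→-11) -> 2052-03-27


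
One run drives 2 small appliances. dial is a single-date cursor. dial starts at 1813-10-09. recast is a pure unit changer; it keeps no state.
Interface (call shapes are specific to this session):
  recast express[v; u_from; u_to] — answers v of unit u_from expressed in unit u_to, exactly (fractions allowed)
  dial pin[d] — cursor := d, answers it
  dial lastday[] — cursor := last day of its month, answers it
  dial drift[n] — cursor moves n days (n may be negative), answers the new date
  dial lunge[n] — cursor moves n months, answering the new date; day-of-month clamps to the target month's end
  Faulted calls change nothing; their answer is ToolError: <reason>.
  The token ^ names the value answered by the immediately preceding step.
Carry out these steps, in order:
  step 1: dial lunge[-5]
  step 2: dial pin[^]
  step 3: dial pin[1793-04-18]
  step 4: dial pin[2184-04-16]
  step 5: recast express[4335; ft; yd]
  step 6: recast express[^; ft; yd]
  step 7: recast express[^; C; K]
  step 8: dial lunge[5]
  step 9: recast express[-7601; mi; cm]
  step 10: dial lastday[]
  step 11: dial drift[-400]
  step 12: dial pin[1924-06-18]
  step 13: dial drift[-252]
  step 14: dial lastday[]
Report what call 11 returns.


Answer: 2183-08-27

Derivation:
Act: dial lunge[n=-5]
Obs: 1813-05-09
Act: dial pin[d=^]
Obs: 1813-05-09
Act: dial pin[d=1793-04-18]
Obs: 1793-04-18
Act: dial pin[d=2184-04-16]
Obs: 2184-04-16
Act: recast express[v=4335; u_from=ft; u_to=yd]
Obs: 1445
Act: recast express[v=^; u_from=ft; u_to=yd]
Obs: 1445/3
Act: recast express[v=^; u_from=C; u_to=K]
Obs: 45289/60
Act: dial lunge[n=5]
Obs: 2184-09-16
Act: recast express[v=-7601; u_from=mi; u_to=cm]
Obs: -6116311872/5
Act: dial lastday[]
Obs: 2184-09-30
Act: dial drift[n=-400]
Obs: 2183-08-27
Act: dial pin[d=1924-06-18]
Obs: 1924-06-18
Act: dial drift[n=-252]
Obs: 1923-10-10
Act: dial lastday[]
Obs: 1923-10-31


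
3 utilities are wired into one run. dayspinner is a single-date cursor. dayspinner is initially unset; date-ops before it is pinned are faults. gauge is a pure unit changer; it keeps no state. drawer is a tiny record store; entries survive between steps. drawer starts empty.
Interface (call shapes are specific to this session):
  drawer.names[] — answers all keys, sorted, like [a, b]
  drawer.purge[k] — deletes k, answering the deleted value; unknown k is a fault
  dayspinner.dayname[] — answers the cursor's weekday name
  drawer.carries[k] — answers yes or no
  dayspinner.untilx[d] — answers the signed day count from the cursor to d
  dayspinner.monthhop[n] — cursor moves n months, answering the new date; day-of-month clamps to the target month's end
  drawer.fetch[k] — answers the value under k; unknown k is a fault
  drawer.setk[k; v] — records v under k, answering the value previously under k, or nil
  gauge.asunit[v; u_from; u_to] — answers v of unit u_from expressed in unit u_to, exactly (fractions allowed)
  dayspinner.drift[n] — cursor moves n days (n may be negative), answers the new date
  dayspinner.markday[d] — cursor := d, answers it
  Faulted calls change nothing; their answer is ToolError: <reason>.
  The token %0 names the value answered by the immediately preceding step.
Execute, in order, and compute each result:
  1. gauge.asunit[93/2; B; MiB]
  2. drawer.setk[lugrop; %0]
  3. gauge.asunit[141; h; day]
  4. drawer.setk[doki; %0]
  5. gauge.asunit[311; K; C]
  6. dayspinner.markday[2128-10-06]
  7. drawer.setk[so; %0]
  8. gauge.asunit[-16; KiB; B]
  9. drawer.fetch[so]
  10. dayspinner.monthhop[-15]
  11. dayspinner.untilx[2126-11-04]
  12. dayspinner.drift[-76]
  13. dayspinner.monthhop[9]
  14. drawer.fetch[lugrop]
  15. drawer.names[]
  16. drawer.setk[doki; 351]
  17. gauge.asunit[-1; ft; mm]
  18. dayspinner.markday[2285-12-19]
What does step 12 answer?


Step: gauge.asunit[v=93/2; u_from=B; u_to=MiB]
Result: 93/2097152
Step: drawer.setk[k=lugrop; v=%0]
Result: nil
Step: gauge.asunit[v=141; u_from=h; u_to=day]
Result: 47/8
Step: drawer.setk[k=doki; v=%0]
Result: nil
Step: gauge.asunit[v=311; u_from=K; u_to=C]
Result: 757/20
Step: dayspinner.markday[d=2128-10-06]
Result: 2128-10-06
Step: drawer.setk[k=so; v=%0]
Result: nil
Step: gauge.asunit[v=-16; u_from=KiB; u_to=B]
Result: -16384
Step: drawer.fetch[k=so]
Result: 2128-10-06
Step: dayspinner.monthhop[n=-15]
Result: 2127-07-06
Step: dayspinner.untilx[d=2126-11-04]
Result: -244
Step: dayspinner.drift[n=-76]
Result: 2127-04-21
Step: dayspinner.monthhop[n=9]
Result: 2128-01-21
Step: drawer.fetch[k=lugrop]
Result: 93/2097152
Step: drawer.names[]
Result: [doki, lugrop, so]
Step: drawer.setk[k=doki; v=351]
Result: 47/8
Step: gauge.asunit[v=-1; u_from=ft; u_to=mm]
Result: -1524/5
Step: dayspinner.markday[d=2285-12-19]
Result: 2285-12-19

Answer: 2127-04-21


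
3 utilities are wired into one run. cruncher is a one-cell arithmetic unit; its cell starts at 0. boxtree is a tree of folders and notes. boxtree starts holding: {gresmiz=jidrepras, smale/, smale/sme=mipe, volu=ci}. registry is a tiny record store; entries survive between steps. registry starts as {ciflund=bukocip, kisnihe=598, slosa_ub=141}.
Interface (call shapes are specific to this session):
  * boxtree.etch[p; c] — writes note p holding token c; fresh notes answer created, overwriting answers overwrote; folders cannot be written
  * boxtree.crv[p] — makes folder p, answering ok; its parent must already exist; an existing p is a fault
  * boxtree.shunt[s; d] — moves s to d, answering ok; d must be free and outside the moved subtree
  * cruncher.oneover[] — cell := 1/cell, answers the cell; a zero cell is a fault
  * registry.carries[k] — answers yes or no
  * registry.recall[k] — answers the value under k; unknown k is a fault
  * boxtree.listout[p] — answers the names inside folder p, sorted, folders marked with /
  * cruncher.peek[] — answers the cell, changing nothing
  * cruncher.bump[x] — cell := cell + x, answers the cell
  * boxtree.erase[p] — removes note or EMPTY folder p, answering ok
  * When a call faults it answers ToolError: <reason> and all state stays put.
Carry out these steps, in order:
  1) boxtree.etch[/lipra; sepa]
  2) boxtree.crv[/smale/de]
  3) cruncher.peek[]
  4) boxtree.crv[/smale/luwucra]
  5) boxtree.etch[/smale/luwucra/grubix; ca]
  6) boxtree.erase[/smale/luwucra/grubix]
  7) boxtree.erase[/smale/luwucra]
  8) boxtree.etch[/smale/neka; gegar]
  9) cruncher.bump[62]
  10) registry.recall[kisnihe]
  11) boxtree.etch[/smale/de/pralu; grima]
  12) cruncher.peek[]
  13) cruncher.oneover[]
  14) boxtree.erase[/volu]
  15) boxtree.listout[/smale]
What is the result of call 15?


Answer: [de/, neka, sme]

Derivation:
> boxtree.etch /lipra sepa
:: created
> boxtree.crv /smale/de
:: ok
> cruncher.peek
:: 0
> boxtree.crv /smale/luwucra
:: ok
> boxtree.etch /smale/luwucra/grubix ca
:: created
> boxtree.erase /smale/luwucra/grubix
:: ok
> boxtree.erase /smale/luwucra
:: ok
> boxtree.etch /smale/neka gegar
:: created
> cruncher.bump 62
:: 62
> registry.recall kisnihe
:: 598
> boxtree.etch /smale/de/pralu grima
:: created
> cruncher.peek
:: 62
> cruncher.oneover
:: 1/62
> boxtree.erase /volu
:: ok
> boxtree.listout /smale
:: [de/, neka, sme]


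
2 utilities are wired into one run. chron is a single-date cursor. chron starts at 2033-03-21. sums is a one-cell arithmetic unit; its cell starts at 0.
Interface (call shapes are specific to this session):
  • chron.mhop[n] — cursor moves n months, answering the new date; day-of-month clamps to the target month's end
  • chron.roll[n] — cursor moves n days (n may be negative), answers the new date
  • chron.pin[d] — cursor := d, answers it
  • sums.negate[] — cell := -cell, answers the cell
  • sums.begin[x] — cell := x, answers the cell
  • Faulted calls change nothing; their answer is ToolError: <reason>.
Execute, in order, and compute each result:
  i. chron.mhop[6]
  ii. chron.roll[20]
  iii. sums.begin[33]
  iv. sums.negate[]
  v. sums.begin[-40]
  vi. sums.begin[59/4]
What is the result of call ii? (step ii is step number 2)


Answer: 2033-10-11

Derivation:
% chron.mhop(n→6) : 2033-09-21
% chron.roll(n→20) : 2033-10-11
% sums.begin(x→33) : 33
% sums.negate() : -33
% sums.begin(x→-40) : -40
% sums.begin(x→59/4) : 59/4


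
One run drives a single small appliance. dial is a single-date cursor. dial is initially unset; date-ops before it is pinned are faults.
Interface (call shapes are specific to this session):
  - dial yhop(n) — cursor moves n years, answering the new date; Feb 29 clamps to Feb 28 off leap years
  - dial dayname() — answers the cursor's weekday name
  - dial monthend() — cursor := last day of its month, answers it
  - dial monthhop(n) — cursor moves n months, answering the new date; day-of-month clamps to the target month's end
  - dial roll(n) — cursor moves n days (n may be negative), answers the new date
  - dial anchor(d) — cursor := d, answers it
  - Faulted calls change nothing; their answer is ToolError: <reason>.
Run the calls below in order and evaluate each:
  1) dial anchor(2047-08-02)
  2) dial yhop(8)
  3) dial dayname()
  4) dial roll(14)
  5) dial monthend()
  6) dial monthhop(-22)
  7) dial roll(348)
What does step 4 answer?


Act: dial anchor[d='2047-08-02']
Obs: 2047-08-02
Act: dial yhop[n='8']
Obs: 2055-08-02
Act: dial dayname[]
Obs: Monday
Act: dial roll[n='14']
Obs: 2055-08-16
Act: dial monthend[]
Obs: 2055-08-31
Act: dial monthhop[n='-22']
Obs: 2053-10-31
Act: dial roll[n='348']
Obs: 2054-10-14

Answer: 2055-08-16


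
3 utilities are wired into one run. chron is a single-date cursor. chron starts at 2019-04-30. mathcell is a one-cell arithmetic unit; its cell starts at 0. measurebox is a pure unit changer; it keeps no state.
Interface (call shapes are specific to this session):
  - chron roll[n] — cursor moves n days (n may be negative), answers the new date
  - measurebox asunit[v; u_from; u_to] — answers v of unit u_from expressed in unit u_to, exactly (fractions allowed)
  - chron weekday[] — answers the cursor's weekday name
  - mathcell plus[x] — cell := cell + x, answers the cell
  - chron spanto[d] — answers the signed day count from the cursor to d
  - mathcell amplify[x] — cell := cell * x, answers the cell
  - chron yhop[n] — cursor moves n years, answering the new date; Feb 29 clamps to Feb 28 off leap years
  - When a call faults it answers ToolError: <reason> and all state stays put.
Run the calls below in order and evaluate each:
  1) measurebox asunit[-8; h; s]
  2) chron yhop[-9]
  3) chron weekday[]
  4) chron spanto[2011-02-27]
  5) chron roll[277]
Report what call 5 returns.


-> measurebox asunit(v→-8, u_from→h, u_to→s)
<- -28800
-> chron yhop(n→-9)
<- 2010-04-30
-> chron weekday()
<- Friday
-> chron spanto(d→2011-02-27)
<- 303
-> chron roll(n→277)
<- 2011-02-01

Answer: 2011-02-01


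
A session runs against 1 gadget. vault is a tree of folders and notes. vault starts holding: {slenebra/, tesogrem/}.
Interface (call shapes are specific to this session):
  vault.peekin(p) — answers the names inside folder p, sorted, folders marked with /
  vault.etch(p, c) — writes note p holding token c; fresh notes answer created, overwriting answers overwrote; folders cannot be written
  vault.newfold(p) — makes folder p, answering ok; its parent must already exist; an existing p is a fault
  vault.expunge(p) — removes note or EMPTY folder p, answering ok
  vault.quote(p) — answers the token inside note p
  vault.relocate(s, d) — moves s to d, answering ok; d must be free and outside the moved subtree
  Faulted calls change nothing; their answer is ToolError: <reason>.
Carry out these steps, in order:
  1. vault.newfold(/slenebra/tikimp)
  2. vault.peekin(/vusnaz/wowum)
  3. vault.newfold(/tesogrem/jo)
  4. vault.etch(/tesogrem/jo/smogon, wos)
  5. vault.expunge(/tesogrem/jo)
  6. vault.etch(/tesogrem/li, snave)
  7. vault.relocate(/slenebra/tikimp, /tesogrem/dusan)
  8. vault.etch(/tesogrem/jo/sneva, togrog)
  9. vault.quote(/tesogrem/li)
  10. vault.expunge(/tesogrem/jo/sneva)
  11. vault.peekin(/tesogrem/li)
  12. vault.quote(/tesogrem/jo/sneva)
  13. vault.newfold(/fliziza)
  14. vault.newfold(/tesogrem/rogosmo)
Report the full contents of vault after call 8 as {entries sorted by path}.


Answer: {slenebra/, tesogrem/, tesogrem/dusan/, tesogrem/jo/, tesogrem/jo/smogon=wos, tesogrem/jo/sneva=togrog, tesogrem/li=snave}

Derivation:
Act: vault.newfold[p→/slenebra/tikimp]
Obs: ok
Act: vault.peekin[p→/vusnaz/wowum]
Obs: ToolError: not found
Act: vault.newfold[p→/tesogrem/jo]
Obs: ok
Act: vault.etch[p→/tesogrem/jo/smogon; c→wos]
Obs: created
Act: vault.expunge[p→/tesogrem/jo]
Obs: ToolError: not empty
Act: vault.etch[p→/tesogrem/li; c→snave]
Obs: created
Act: vault.relocate[s→/slenebra/tikimp; d→/tesogrem/dusan]
Obs: ok
Act: vault.etch[p→/tesogrem/jo/sneva; c→togrog]
Obs: created
Act: vault.quote[p→/tesogrem/li]
Obs: snave
Act: vault.expunge[p→/tesogrem/jo/sneva]
Obs: ok
Act: vault.peekin[p→/tesogrem/li]
Obs: ToolError: not a directory
Act: vault.quote[p→/tesogrem/jo/sneva]
Obs: ToolError: not found
Act: vault.newfold[p→/fliziza]
Obs: ok
Act: vault.newfold[p→/tesogrem/rogosmo]
Obs: ok


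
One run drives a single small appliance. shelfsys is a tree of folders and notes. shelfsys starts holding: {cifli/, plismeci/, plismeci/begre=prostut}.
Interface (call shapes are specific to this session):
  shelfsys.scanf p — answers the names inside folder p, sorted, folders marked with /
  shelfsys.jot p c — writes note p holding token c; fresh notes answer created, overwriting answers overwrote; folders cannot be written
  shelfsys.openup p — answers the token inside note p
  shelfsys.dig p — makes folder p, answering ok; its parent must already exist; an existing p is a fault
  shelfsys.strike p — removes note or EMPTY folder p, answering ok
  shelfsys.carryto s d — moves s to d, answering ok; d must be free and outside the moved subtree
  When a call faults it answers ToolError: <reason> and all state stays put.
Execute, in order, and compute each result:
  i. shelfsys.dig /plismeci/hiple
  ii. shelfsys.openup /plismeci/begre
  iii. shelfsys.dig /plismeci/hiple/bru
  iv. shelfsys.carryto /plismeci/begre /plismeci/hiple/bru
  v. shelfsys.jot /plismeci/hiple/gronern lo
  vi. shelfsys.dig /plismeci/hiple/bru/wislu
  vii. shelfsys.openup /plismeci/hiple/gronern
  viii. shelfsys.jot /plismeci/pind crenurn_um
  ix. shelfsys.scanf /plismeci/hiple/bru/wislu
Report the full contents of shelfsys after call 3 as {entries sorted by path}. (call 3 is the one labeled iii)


-- shelfsys.dig(p='/plismeci/hiple') : ok
-- shelfsys.openup(p='/plismeci/begre') : prostut
-- shelfsys.dig(p='/plismeci/hiple/bru') : ok
-- shelfsys.carryto(s='/plismeci/begre', d='/plismeci/hiple/bru') : ToolError: exists
-- shelfsys.jot(p='/plismeci/hiple/gronern', c='lo') : created
-- shelfsys.dig(p='/plismeci/hiple/bru/wislu') : ok
-- shelfsys.openup(p='/plismeci/hiple/gronern') : lo
-- shelfsys.jot(p='/plismeci/pind', c='crenurn_um') : created
-- shelfsys.scanf(p='/plismeci/hiple/bru/wislu') : []

Answer: {cifli/, plismeci/, plismeci/begre=prostut, plismeci/hiple/, plismeci/hiple/bru/}


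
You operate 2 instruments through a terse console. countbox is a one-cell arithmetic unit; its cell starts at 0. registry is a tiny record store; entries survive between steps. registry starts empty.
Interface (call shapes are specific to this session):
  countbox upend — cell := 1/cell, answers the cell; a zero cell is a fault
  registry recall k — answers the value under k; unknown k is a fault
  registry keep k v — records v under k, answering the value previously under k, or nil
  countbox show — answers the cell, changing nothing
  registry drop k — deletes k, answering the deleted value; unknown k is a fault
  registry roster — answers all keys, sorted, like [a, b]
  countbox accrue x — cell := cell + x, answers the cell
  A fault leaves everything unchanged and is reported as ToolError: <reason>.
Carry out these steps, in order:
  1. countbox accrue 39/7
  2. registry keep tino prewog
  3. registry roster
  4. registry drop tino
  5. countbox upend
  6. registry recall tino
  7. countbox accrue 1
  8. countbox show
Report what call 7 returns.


Answer: 46/39

Derivation:
% countbox accrue x→39/7
[out] 39/7
% registry keep k→tino v→prewog
[out] nil
% registry roster
[out] [tino]
% registry drop k→tino
[out] prewog
% countbox upend
[out] 7/39
% registry recall k→tino
[out] ToolError: no such key tino
% countbox accrue x→1
[out] 46/39
% countbox show
[out] 46/39


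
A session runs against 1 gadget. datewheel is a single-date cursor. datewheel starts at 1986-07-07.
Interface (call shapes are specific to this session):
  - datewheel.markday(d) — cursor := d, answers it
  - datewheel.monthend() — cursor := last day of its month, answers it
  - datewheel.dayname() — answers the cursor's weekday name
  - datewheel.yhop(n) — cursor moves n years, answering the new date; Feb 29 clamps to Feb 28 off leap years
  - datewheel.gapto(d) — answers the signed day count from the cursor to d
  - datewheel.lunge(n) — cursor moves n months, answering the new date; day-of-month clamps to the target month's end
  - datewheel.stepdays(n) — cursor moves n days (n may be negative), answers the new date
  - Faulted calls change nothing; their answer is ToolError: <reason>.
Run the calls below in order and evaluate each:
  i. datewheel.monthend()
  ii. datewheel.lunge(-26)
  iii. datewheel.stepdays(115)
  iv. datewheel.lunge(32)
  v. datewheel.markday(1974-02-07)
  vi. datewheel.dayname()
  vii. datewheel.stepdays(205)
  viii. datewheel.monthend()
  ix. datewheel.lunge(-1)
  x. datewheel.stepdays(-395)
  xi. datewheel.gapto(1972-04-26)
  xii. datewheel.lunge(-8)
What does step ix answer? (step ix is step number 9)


>> datewheel.monthend()
<< 1986-07-31
>> datewheel.lunge(-26)
<< 1984-05-31
>> datewheel.stepdays(115)
<< 1984-09-23
>> datewheel.lunge(32)
<< 1987-05-23
>> datewheel.markday(1974-02-07)
<< 1974-02-07
>> datewheel.dayname()
<< Thursday
>> datewheel.stepdays(205)
<< 1974-08-31
>> datewheel.monthend()
<< 1974-08-31
>> datewheel.lunge(-1)
<< 1974-07-31
>> datewheel.stepdays(-395)
<< 1973-07-01
>> datewheel.gapto(1972-04-26)
<< -431
>> datewheel.lunge(-8)
<< 1972-11-01

Answer: 1974-07-31


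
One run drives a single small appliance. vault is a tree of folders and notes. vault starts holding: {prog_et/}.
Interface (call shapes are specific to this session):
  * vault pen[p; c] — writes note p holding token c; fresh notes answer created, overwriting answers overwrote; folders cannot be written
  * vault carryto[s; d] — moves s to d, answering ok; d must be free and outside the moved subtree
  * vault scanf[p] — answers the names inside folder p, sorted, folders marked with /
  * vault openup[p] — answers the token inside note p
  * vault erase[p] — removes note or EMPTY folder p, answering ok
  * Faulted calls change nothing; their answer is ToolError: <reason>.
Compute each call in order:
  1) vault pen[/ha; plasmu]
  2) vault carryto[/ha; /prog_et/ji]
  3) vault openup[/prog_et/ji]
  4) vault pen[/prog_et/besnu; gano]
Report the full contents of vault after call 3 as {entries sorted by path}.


Act: vault pen[p='/ha'; c='plasmu']
Obs: created
Act: vault carryto[s='/ha'; d='/prog_et/ji']
Obs: ok
Act: vault openup[p='/prog_et/ji']
Obs: plasmu
Act: vault pen[p='/prog_et/besnu'; c='gano']
Obs: created

Answer: {prog_et/, prog_et/ji=plasmu}


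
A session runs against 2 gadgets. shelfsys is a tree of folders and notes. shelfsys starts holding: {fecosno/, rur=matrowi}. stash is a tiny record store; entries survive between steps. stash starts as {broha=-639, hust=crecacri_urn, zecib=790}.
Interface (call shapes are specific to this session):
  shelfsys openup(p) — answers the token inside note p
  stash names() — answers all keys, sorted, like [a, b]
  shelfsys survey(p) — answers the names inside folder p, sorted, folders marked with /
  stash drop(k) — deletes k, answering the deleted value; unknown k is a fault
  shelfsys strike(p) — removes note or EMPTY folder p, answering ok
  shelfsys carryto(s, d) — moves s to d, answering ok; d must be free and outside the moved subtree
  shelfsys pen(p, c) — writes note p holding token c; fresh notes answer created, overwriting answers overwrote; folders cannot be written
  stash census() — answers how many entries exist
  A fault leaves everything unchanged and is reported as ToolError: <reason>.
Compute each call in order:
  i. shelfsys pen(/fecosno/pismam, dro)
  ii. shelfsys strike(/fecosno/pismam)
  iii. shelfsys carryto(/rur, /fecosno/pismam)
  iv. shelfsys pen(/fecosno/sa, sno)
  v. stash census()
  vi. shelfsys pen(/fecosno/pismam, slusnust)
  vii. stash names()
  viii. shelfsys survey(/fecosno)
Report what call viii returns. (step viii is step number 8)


Act: shelfsys pen[/fecosno/pismam; dro]
Obs: created
Act: shelfsys strike[/fecosno/pismam]
Obs: ok
Act: shelfsys carryto[/rur; /fecosno/pismam]
Obs: ok
Act: shelfsys pen[/fecosno/sa; sno]
Obs: created
Act: stash census[]
Obs: 3
Act: shelfsys pen[/fecosno/pismam; slusnust]
Obs: overwrote
Act: stash names[]
Obs: [broha, hust, zecib]
Act: shelfsys survey[/fecosno]
Obs: [pismam, sa]

Answer: [pismam, sa]


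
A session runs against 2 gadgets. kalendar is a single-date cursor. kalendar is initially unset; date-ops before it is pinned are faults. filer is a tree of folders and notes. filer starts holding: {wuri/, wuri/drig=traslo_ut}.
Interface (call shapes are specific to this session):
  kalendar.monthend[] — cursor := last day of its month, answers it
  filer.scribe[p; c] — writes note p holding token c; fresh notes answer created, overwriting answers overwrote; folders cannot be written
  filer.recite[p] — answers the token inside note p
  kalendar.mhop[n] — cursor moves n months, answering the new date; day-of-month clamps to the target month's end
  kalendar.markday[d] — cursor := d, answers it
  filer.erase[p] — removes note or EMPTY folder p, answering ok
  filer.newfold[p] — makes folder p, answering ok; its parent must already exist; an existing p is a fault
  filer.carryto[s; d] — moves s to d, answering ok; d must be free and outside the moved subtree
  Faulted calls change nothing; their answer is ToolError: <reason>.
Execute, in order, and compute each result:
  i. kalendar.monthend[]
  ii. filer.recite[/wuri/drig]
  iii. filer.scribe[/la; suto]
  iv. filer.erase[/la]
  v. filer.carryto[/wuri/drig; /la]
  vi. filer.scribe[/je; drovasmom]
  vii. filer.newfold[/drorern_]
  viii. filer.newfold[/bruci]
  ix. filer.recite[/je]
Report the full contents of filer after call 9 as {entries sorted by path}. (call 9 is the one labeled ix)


Answer: {bruci/, drorern_/, je=drovasmom, la=traslo_ut, wuri/}

Derivation:
→ kalendar.monthend()
← ToolError: no date set
→ filer.recite(p: /wuri/drig)
← traslo_ut
→ filer.scribe(p: /la, c: suto)
← created
→ filer.erase(p: /la)
← ok
→ filer.carryto(s: /wuri/drig, d: /la)
← ok
→ filer.scribe(p: /je, c: drovasmom)
← created
→ filer.newfold(p: /drorern_)
← ok
→ filer.newfold(p: /bruci)
← ok
→ filer.recite(p: /je)
← drovasmom


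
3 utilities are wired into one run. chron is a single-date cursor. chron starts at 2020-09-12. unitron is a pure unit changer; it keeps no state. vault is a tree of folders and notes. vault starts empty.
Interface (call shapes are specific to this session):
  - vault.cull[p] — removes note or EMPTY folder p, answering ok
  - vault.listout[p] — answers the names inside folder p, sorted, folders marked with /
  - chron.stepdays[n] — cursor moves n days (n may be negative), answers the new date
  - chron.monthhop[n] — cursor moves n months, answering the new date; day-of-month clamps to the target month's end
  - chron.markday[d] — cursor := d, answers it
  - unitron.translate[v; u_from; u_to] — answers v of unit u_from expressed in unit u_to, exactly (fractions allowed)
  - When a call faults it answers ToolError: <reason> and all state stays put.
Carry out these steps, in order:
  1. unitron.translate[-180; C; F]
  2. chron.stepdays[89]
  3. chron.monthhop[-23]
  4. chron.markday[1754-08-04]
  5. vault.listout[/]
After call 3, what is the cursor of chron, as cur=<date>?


Answer: cur=2019-01-10

Derivation:
Do: unitron.translate[v→-180; u_from→C; u_to→F]
See: -292
Do: chron.stepdays[n→89]
See: 2020-12-10
Do: chron.monthhop[n→-23]
See: 2019-01-10
Do: chron.markday[d→1754-08-04]
See: 1754-08-04
Do: vault.listout[p→/]
See: []


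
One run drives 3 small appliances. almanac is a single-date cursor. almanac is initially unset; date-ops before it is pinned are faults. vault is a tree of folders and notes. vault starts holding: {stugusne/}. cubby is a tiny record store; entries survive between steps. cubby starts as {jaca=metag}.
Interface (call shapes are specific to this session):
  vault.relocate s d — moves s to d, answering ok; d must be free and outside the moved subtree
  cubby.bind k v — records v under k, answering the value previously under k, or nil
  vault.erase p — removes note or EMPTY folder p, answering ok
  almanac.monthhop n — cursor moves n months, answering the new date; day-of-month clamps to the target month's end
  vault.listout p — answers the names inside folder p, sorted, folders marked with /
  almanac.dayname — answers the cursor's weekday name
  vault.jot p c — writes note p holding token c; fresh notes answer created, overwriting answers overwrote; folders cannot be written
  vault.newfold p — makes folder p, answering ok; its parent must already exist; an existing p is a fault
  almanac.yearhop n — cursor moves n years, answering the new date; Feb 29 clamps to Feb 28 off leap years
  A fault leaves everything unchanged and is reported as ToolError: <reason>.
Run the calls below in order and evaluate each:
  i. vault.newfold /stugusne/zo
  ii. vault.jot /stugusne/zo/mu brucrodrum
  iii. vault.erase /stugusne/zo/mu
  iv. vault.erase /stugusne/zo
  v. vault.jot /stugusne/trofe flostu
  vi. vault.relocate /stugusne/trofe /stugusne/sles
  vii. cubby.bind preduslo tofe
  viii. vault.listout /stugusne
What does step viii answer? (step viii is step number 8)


Answer: [sles]

Derivation:
Act: newfold[p='/stugusne/zo']
Obs: ok
Act: jot[p='/stugusne/zo/mu'; c='brucrodrum']
Obs: created
Act: erase[p='/stugusne/zo/mu']
Obs: ok
Act: erase[p='/stugusne/zo']
Obs: ok
Act: jot[p='/stugusne/trofe'; c='flostu']
Obs: created
Act: relocate[s='/stugusne/trofe'; d='/stugusne/sles']
Obs: ok
Act: bind[k='preduslo'; v='tofe']
Obs: nil
Act: listout[p='/stugusne']
Obs: [sles]


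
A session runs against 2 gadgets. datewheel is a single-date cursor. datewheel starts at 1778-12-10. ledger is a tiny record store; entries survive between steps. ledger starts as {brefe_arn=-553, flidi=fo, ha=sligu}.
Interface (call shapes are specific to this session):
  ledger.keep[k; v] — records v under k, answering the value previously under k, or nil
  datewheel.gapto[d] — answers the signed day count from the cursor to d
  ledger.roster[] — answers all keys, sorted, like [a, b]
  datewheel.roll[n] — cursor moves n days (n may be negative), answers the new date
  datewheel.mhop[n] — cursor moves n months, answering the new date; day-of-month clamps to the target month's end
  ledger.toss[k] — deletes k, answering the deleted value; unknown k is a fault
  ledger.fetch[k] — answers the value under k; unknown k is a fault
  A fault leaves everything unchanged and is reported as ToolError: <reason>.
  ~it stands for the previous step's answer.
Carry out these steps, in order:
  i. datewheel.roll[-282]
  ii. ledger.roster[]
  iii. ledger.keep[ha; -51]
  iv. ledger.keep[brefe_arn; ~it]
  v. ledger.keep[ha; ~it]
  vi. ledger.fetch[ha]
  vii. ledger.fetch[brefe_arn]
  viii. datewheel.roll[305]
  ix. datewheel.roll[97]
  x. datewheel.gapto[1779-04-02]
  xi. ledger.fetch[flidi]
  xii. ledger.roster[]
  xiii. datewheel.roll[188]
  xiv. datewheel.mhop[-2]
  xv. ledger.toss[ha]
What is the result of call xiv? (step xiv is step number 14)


Answer: 1779-08-14

Derivation:
Then datewheel.roll with n='-282', giving 1778-03-03.
Calling ledger.roster, giving [brefe_arn, flidi, ha].
I invoke ledger.keep with k='ha', v='-51', and observe sligu.
Invoking ledger.keep with k='brefe_arn', v='~it': -553.
Then ledger.keep with k='ha', v='~it', giving -51.
Using ledger.fetch with k='ha', — result: -553.
I use ledger.fetch with k='brefe_arn', and get sligu.
I run datewheel.roll with n='305', giving 1779-01-02.
Invoking datewheel.roll with n='97', yielding 1779-04-09.
Next I call datewheel.gapto with d='1779-04-02', which returns -7.
Then ledger.fetch with k='flidi', and observe fo.
Invoking ledger.roster, yielding [brefe_arn, flidi, ha].
Using datewheel.roll with n='188', — result: 1779-10-14.
I use datewheel.mhop with n='-2', yielding 1779-08-14.
Calling ledger.toss with k='ha', giving -553.


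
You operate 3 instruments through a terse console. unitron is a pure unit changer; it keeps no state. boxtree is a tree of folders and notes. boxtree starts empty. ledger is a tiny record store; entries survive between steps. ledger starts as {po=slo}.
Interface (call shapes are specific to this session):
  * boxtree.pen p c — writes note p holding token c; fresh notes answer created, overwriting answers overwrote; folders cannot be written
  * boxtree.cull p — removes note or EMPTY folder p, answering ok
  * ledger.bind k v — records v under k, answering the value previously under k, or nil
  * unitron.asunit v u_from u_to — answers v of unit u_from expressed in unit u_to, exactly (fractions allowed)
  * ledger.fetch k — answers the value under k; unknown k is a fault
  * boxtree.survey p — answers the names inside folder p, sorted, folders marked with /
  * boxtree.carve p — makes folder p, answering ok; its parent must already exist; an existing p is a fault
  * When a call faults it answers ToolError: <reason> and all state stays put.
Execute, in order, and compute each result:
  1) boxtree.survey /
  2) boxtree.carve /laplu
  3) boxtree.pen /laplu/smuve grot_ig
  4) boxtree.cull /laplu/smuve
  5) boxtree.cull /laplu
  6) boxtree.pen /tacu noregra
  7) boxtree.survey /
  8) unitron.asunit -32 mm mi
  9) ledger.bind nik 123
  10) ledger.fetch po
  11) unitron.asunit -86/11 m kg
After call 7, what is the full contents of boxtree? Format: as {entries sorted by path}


~$ boxtree.survey p=/
  []
~$ boxtree.carve p=/laplu
  ok
~$ boxtree.pen p=/laplu/smuve c=grot_ig
  created
~$ boxtree.cull p=/laplu/smuve
  ok
~$ boxtree.cull p=/laplu
  ok
~$ boxtree.pen p=/tacu c=noregra
  created
~$ boxtree.survey p=/
  [tacu]
~$ unitron.asunit v=-32 u_from=mm u_to=mi
  -1/50292
~$ ledger.bind k=nik v=123
  nil
~$ ledger.fetch k=po
  slo
~$ unitron.asunit v=-86/11 u_from=m u_to=kg
  ToolError: incompatible units

Answer: {tacu=noregra}


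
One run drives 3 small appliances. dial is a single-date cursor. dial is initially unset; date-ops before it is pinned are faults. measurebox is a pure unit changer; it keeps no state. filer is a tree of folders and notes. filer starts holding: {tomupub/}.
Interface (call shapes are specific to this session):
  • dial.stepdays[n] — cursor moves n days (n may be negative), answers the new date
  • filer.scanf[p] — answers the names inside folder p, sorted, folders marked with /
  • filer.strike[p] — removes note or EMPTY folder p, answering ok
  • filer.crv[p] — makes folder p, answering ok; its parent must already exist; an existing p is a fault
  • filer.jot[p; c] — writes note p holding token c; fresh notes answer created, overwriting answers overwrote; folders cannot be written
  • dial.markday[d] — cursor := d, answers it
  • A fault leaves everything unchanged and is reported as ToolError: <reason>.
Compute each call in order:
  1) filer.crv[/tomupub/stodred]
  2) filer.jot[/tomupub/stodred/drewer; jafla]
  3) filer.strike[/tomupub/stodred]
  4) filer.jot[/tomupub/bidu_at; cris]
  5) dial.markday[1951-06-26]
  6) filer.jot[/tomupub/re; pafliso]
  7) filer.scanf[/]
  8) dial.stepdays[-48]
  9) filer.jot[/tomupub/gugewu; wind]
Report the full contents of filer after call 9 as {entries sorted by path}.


Act: crv[/tomupub/stodred]
Obs: ok
Act: jot[/tomupub/stodred/drewer; jafla]
Obs: created
Act: strike[/tomupub/stodred]
Obs: ToolError: not empty
Act: jot[/tomupub/bidu_at; cris]
Obs: created
Act: markday[1951-06-26]
Obs: 1951-06-26
Act: jot[/tomupub/re; pafliso]
Obs: created
Act: scanf[/]
Obs: [tomupub/]
Act: stepdays[-48]
Obs: 1951-05-09
Act: jot[/tomupub/gugewu; wind]
Obs: created

Answer: {tomupub/, tomupub/bidu_at=cris, tomupub/gugewu=wind, tomupub/re=pafliso, tomupub/stodred/, tomupub/stodred/drewer=jafla}


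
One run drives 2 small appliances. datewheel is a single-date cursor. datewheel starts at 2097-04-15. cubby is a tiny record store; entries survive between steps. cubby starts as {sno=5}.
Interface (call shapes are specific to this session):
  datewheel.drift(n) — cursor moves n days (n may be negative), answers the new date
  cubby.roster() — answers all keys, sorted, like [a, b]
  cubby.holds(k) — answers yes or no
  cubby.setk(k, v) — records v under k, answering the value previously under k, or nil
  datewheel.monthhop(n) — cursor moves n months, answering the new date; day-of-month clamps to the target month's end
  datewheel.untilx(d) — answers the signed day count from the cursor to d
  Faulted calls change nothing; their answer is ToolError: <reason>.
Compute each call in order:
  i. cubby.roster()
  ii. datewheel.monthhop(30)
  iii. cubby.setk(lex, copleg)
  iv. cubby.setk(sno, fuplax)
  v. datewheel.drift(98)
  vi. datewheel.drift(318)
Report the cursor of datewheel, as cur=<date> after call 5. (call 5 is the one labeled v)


Answer: cur=2100-01-21

Derivation:
I try cubby.roster(), which returns [sno].
Then datewheel.monthhop(n='30'), → 2099-10-15.
I call cubby.setk(k='lex', v='copleg'), yielding nil.
I invoke cubby.setk(k='sno', v='fuplax'), which returns 5.
I invoke datewheel.drift(n='98'), and see 2100-01-21.
I invoke datewheel.drift(n='318'), and see 2100-12-05.


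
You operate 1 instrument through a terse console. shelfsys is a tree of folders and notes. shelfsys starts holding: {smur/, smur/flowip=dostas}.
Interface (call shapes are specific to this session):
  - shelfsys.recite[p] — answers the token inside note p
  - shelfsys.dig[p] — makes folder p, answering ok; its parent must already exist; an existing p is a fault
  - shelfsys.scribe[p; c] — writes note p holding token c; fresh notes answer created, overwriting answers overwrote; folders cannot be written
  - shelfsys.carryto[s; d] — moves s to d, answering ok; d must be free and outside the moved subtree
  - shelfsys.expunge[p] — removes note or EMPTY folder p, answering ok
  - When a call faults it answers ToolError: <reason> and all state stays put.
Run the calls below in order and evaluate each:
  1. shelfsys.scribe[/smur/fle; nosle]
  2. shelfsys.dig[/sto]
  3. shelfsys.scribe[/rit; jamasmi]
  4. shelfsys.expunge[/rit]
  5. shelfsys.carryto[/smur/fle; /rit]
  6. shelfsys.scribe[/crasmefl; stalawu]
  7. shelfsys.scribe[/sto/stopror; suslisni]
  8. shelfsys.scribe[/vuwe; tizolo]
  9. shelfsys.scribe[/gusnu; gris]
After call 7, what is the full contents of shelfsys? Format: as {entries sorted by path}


Answer: {crasmefl=stalawu, rit=nosle, smur/, smur/flowip=dostas, sto/, sto/stopror=suslisni}

Derivation:
Calling shelfsys.scribe on p→/smur/fle, c→nosle, → created.
Using shelfsys.dig on p→/sto, and see ok.
Using shelfsys.scribe on p→/rit, c→jamasmi, and see created.
I try shelfsys.expunge on p→/rit, → ok.
Now I run shelfsys.carryto on s→/smur/fle, d→/rit, — result: ok.
I try shelfsys.scribe on p→/crasmefl, c→stalawu, and see created.
Invoking shelfsys.scribe on p→/sto/stopror, c→suslisni, — result: created.
Next I call shelfsys.scribe on p→/vuwe, c→tizolo, → created.
I invoke shelfsys.scribe on p→/gusnu, c→gris, — result: created.
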